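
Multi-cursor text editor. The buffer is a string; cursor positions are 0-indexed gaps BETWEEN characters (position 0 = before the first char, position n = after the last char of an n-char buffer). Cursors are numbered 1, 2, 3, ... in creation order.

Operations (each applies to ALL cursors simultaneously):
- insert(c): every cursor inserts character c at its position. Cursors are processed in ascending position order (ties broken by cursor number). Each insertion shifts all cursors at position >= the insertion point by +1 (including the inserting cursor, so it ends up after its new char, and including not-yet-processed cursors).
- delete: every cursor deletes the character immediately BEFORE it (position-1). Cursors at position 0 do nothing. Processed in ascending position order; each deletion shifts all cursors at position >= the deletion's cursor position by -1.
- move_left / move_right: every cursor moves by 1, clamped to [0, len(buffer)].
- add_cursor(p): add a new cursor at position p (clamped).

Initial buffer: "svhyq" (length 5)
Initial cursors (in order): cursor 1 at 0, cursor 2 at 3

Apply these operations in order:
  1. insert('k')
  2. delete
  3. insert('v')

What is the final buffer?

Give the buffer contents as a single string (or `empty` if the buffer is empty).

After op 1 (insert('k')): buffer="ksvhkyq" (len 7), cursors c1@1 c2@5, authorship 1...2..
After op 2 (delete): buffer="svhyq" (len 5), cursors c1@0 c2@3, authorship .....
After op 3 (insert('v')): buffer="vsvhvyq" (len 7), cursors c1@1 c2@5, authorship 1...2..

Answer: vsvhvyq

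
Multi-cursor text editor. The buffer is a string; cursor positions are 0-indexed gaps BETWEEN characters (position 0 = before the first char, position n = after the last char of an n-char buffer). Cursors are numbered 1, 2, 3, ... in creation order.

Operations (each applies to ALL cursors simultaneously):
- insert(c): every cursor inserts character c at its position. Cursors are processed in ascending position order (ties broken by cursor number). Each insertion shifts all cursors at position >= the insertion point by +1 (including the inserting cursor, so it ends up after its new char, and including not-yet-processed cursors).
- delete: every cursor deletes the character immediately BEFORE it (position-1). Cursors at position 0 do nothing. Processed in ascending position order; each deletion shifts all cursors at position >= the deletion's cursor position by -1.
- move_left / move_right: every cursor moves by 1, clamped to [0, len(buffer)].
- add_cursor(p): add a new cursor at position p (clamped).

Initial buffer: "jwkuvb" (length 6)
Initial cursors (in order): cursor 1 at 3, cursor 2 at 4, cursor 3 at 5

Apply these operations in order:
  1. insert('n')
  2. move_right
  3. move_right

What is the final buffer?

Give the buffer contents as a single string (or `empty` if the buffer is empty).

Answer: jwknunvnb

Derivation:
After op 1 (insert('n')): buffer="jwknunvnb" (len 9), cursors c1@4 c2@6 c3@8, authorship ...1.2.3.
After op 2 (move_right): buffer="jwknunvnb" (len 9), cursors c1@5 c2@7 c3@9, authorship ...1.2.3.
After op 3 (move_right): buffer="jwknunvnb" (len 9), cursors c1@6 c2@8 c3@9, authorship ...1.2.3.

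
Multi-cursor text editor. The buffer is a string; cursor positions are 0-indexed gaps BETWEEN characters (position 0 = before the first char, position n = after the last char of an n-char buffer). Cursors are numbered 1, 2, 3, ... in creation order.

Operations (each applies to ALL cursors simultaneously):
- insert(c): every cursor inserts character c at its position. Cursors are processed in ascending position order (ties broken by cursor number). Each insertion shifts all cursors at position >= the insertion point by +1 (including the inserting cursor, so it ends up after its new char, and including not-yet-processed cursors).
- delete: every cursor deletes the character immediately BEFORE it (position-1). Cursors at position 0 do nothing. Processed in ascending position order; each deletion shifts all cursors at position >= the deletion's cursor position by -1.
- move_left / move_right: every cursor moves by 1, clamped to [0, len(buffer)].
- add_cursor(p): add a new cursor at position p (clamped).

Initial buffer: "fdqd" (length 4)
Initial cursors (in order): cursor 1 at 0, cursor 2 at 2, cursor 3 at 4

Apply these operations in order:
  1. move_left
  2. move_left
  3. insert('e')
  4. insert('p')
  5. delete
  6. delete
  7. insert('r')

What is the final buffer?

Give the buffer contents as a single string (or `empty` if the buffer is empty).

After op 1 (move_left): buffer="fdqd" (len 4), cursors c1@0 c2@1 c3@3, authorship ....
After op 2 (move_left): buffer="fdqd" (len 4), cursors c1@0 c2@0 c3@2, authorship ....
After op 3 (insert('e')): buffer="eefdeqd" (len 7), cursors c1@2 c2@2 c3@5, authorship 12..3..
After op 4 (insert('p')): buffer="eeppfdepqd" (len 10), cursors c1@4 c2@4 c3@8, authorship 1212..33..
After op 5 (delete): buffer="eefdeqd" (len 7), cursors c1@2 c2@2 c3@5, authorship 12..3..
After op 6 (delete): buffer="fdqd" (len 4), cursors c1@0 c2@0 c3@2, authorship ....
After op 7 (insert('r')): buffer="rrfdrqd" (len 7), cursors c1@2 c2@2 c3@5, authorship 12..3..

Answer: rrfdrqd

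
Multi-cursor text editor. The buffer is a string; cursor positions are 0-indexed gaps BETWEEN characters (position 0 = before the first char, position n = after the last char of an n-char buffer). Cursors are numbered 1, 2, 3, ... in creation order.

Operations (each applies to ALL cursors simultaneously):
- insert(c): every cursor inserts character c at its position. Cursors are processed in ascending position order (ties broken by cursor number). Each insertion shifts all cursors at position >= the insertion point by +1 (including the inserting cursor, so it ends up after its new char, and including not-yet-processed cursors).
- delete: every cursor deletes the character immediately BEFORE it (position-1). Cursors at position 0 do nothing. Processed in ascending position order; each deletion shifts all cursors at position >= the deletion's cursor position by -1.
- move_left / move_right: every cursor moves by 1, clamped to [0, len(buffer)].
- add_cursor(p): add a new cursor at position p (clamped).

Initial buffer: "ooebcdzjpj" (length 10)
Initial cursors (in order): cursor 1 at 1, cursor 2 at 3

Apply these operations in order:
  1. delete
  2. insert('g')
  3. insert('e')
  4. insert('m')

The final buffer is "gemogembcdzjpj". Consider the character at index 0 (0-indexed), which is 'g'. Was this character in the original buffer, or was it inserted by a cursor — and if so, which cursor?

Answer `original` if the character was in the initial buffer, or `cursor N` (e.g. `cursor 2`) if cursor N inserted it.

Answer: cursor 1

Derivation:
After op 1 (delete): buffer="obcdzjpj" (len 8), cursors c1@0 c2@1, authorship ........
After op 2 (insert('g')): buffer="gogbcdzjpj" (len 10), cursors c1@1 c2@3, authorship 1.2.......
After op 3 (insert('e')): buffer="geogebcdzjpj" (len 12), cursors c1@2 c2@5, authorship 11.22.......
After op 4 (insert('m')): buffer="gemogembcdzjpj" (len 14), cursors c1@3 c2@7, authorship 111.222.......
Authorship (.=original, N=cursor N): 1 1 1 . 2 2 2 . . . . . . .
Index 0: author = 1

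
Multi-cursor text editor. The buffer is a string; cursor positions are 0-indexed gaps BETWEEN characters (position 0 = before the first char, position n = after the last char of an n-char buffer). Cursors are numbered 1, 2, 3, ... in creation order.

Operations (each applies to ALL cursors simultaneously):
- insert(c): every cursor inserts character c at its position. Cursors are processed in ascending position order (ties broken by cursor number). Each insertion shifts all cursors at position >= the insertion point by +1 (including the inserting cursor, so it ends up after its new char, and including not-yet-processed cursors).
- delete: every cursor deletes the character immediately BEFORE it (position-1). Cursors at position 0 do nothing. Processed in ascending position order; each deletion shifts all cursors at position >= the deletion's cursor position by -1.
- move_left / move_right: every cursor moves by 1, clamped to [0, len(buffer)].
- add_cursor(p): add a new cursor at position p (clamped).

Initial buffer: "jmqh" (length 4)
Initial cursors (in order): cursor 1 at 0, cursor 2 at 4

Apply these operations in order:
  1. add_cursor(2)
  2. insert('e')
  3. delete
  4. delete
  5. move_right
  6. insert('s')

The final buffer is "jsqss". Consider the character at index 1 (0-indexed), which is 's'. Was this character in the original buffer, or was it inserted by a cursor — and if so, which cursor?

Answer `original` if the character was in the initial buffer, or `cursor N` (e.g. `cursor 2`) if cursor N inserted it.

After op 1 (add_cursor(2)): buffer="jmqh" (len 4), cursors c1@0 c3@2 c2@4, authorship ....
After op 2 (insert('e')): buffer="ejmeqhe" (len 7), cursors c1@1 c3@4 c2@7, authorship 1..3..2
After op 3 (delete): buffer="jmqh" (len 4), cursors c1@0 c3@2 c2@4, authorship ....
After op 4 (delete): buffer="jq" (len 2), cursors c1@0 c3@1 c2@2, authorship ..
After op 5 (move_right): buffer="jq" (len 2), cursors c1@1 c2@2 c3@2, authorship ..
After op 6 (insert('s')): buffer="jsqss" (len 5), cursors c1@2 c2@5 c3@5, authorship .1.23
Authorship (.=original, N=cursor N): . 1 . 2 3
Index 1: author = 1

Answer: cursor 1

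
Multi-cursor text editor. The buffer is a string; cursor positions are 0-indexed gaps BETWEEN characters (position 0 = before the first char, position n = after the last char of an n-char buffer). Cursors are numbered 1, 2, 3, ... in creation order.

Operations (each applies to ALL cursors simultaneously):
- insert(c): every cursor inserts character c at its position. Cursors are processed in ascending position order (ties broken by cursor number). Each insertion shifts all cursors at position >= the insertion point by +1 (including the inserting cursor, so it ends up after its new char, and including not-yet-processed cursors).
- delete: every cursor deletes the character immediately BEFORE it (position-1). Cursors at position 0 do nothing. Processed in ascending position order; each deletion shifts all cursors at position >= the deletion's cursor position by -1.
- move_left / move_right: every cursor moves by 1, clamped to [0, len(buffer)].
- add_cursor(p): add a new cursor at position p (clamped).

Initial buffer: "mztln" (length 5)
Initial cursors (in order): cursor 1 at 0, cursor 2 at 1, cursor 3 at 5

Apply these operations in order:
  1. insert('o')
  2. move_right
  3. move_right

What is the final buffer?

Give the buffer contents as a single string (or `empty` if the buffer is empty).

Answer: omoztlno

Derivation:
After op 1 (insert('o')): buffer="omoztlno" (len 8), cursors c1@1 c2@3 c3@8, authorship 1.2....3
After op 2 (move_right): buffer="omoztlno" (len 8), cursors c1@2 c2@4 c3@8, authorship 1.2....3
After op 3 (move_right): buffer="omoztlno" (len 8), cursors c1@3 c2@5 c3@8, authorship 1.2....3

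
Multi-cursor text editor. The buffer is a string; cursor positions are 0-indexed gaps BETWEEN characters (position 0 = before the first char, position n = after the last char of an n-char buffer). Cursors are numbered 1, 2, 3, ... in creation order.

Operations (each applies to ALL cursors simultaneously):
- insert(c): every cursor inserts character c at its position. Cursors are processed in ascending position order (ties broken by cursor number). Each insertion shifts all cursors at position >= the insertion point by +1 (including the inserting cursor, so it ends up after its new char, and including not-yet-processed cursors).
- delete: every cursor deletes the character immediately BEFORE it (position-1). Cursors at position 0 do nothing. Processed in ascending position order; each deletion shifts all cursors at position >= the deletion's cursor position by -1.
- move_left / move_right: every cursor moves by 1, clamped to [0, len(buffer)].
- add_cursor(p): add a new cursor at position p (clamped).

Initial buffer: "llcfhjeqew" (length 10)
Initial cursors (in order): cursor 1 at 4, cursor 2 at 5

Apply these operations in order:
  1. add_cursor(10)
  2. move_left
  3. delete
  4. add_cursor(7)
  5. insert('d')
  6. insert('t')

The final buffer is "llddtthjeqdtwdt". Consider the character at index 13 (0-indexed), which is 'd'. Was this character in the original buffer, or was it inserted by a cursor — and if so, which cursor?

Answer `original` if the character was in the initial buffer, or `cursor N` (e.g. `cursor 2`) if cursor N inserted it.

Answer: cursor 4

Derivation:
After op 1 (add_cursor(10)): buffer="llcfhjeqew" (len 10), cursors c1@4 c2@5 c3@10, authorship ..........
After op 2 (move_left): buffer="llcfhjeqew" (len 10), cursors c1@3 c2@4 c3@9, authorship ..........
After op 3 (delete): buffer="llhjeqw" (len 7), cursors c1@2 c2@2 c3@6, authorship .......
After op 4 (add_cursor(7)): buffer="llhjeqw" (len 7), cursors c1@2 c2@2 c3@6 c4@7, authorship .......
After op 5 (insert('d')): buffer="llddhjeqdwd" (len 11), cursors c1@4 c2@4 c3@9 c4@11, authorship ..12....3.4
After op 6 (insert('t')): buffer="llddtthjeqdtwdt" (len 15), cursors c1@6 c2@6 c3@12 c4@15, authorship ..1212....33.44
Authorship (.=original, N=cursor N): . . 1 2 1 2 . . . . 3 3 . 4 4
Index 13: author = 4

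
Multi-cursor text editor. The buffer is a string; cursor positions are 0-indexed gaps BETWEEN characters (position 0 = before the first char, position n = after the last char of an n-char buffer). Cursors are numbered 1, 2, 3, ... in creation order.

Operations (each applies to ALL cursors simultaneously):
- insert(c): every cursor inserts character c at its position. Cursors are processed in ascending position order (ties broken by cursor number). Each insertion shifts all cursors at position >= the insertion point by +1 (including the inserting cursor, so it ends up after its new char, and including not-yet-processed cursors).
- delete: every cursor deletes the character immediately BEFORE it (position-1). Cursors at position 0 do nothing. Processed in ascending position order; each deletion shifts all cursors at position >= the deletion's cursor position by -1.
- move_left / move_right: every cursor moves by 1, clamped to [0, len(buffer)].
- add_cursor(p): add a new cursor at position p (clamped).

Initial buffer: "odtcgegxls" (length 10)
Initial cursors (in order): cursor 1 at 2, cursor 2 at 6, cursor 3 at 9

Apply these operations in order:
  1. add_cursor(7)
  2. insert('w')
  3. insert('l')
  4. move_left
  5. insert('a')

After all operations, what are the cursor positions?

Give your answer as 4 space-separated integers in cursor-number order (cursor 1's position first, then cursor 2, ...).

After op 1 (add_cursor(7)): buffer="odtcgegxls" (len 10), cursors c1@2 c2@6 c4@7 c3@9, authorship ..........
After op 2 (insert('w')): buffer="odwtcgewgwxlws" (len 14), cursors c1@3 c2@8 c4@10 c3@13, authorship ..1....2.4..3.
After op 3 (insert('l')): buffer="odwltcgewlgwlxlwls" (len 18), cursors c1@4 c2@10 c4@13 c3@17, authorship ..11....22.44..33.
After op 4 (move_left): buffer="odwltcgewlgwlxlwls" (len 18), cursors c1@3 c2@9 c4@12 c3@16, authorship ..11....22.44..33.
After op 5 (insert('a')): buffer="odwaltcgewalgwalxlwals" (len 22), cursors c1@4 c2@11 c4@15 c3@20, authorship ..111....222.444..333.

Answer: 4 11 20 15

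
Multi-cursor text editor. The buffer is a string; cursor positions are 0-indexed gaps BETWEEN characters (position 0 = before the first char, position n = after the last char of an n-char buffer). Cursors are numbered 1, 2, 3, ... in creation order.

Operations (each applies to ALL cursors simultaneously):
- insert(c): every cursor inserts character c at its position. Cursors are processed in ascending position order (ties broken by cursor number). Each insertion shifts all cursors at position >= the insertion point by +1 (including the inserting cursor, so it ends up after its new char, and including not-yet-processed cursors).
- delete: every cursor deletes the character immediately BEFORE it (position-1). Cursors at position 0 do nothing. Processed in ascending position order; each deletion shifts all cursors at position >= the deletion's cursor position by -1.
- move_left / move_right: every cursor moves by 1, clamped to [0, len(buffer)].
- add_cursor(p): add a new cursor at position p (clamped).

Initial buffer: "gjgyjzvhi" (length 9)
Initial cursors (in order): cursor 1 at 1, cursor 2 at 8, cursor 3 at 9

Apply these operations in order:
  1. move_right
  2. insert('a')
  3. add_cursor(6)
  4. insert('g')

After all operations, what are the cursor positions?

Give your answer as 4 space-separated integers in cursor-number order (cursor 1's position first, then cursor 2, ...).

Answer: 4 16 16 8

Derivation:
After op 1 (move_right): buffer="gjgyjzvhi" (len 9), cursors c1@2 c2@9 c3@9, authorship .........
After op 2 (insert('a')): buffer="gjagyjzvhiaa" (len 12), cursors c1@3 c2@12 c3@12, authorship ..1.......23
After op 3 (add_cursor(6)): buffer="gjagyjzvhiaa" (len 12), cursors c1@3 c4@6 c2@12 c3@12, authorship ..1.......23
After op 4 (insert('g')): buffer="gjaggyjgzvhiaagg" (len 16), cursors c1@4 c4@8 c2@16 c3@16, authorship ..11...4....2323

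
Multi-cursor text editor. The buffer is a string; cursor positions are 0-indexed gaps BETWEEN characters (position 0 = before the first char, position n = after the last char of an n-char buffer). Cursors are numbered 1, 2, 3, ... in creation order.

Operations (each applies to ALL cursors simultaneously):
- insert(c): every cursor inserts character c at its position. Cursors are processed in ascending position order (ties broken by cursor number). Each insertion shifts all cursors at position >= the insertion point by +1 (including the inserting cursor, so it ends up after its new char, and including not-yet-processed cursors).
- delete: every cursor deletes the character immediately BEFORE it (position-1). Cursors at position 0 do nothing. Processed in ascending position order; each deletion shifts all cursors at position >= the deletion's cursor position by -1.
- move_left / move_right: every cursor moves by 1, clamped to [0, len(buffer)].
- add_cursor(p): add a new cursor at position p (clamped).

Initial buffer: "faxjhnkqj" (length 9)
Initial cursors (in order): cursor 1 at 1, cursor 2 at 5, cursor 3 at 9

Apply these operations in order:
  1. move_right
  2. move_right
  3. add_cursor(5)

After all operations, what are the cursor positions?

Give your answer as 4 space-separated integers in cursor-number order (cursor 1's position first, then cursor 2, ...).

Answer: 3 7 9 5

Derivation:
After op 1 (move_right): buffer="faxjhnkqj" (len 9), cursors c1@2 c2@6 c3@9, authorship .........
After op 2 (move_right): buffer="faxjhnkqj" (len 9), cursors c1@3 c2@7 c3@9, authorship .........
After op 3 (add_cursor(5)): buffer="faxjhnkqj" (len 9), cursors c1@3 c4@5 c2@7 c3@9, authorship .........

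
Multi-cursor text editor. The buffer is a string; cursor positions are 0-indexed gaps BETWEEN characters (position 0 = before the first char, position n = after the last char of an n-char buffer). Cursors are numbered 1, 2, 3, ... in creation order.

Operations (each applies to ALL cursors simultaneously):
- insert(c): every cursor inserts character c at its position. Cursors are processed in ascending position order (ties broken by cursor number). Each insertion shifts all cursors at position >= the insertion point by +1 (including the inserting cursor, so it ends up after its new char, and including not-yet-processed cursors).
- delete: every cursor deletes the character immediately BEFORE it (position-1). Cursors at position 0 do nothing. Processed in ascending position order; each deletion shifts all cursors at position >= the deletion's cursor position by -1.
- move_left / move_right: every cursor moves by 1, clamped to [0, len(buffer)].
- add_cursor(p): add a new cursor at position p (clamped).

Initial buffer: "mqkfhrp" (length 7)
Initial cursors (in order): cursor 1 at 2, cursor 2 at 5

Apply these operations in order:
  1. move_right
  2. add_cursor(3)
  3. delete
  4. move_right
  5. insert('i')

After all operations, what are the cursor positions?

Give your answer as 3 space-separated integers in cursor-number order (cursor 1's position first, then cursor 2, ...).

Answer: 4 7 4

Derivation:
After op 1 (move_right): buffer="mqkfhrp" (len 7), cursors c1@3 c2@6, authorship .......
After op 2 (add_cursor(3)): buffer="mqkfhrp" (len 7), cursors c1@3 c3@3 c2@6, authorship .......
After op 3 (delete): buffer="mfhp" (len 4), cursors c1@1 c3@1 c2@3, authorship ....
After op 4 (move_right): buffer="mfhp" (len 4), cursors c1@2 c3@2 c2@4, authorship ....
After op 5 (insert('i')): buffer="mfiihpi" (len 7), cursors c1@4 c3@4 c2@7, authorship ..13..2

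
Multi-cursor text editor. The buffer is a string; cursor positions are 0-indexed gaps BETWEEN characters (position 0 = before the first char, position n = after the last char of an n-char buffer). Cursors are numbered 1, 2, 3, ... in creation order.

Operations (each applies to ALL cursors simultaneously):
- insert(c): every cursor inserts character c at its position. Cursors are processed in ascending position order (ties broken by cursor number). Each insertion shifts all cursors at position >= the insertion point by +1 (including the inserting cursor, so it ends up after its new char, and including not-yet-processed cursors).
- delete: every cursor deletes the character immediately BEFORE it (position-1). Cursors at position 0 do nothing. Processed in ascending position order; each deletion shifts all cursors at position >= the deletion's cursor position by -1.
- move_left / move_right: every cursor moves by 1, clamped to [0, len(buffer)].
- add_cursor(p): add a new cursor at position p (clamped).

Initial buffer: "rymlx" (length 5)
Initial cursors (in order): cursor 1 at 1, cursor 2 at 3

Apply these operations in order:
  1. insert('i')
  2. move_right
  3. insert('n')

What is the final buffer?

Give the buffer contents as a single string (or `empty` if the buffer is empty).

Answer: riynmilnx

Derivation:
After op 1 (insert('i')): buffer="riymilx" (len 7), cursors c1@2 c2@5, authorship .1..2..
After op 2 (move_right): buffer="riymilx" (len 7), cursors c1@3 c2@6, authorship .1..2..
After op 3 (insert('n')): buffer="riynmilnx" (len 9), cursors c1@4 c2@8, authorship .1.1.2.2.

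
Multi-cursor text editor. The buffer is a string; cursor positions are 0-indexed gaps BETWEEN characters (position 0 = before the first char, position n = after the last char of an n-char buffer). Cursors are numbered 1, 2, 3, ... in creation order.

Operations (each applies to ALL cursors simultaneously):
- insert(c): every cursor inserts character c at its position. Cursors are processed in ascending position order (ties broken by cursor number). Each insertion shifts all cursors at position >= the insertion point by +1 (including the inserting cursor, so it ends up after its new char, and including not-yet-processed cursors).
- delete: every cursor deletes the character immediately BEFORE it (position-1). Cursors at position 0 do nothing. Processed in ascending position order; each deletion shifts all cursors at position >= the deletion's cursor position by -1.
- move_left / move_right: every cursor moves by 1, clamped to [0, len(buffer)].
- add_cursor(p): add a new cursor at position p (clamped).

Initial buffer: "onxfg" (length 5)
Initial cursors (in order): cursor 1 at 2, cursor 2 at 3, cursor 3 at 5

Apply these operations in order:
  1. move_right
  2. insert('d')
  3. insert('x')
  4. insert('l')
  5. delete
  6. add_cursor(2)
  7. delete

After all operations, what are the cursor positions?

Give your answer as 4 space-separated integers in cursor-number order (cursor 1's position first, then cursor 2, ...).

After op 1 (move_right): buffer="onxfg" (len 5), cursors c1@3 c2@4 c3@5, authorship .....
After op 2 (insert('d')): buffer="onxdfdgd" (len 8), cursors c1@4 c2@6 c3@8, authorship ...1.2.3
After op 3 (insert('x')): buffer="onxdxfdxgdx" (len 11), cursors c1@5 c2@8 c3@11, authorship ...11.22.33
After op 4 (insert('l')): buffer="onxdxlfdxlgdxl" (len 14), cursors c1@6 c2@10 c3@14, authorship ...111.222.333
After op 5 (delete): buffer="onxdxfdxgdx" (len 11), cursors c1@5 c2@8 c3@11, authorship ...11.22.33
After op 6 (add_cursor(2)): buffer="onxdxfdxgdx" (len 11), cursors c4@2 c1@5 c2@8 c3@11, authorship ...11.22.33
After op 7 (delete): buffer="oxdfdgd" (len 7), cursors c4@1 c1@3 c2@5 c3@7, authorship ..1.2.3

Answer: 3 5 7 1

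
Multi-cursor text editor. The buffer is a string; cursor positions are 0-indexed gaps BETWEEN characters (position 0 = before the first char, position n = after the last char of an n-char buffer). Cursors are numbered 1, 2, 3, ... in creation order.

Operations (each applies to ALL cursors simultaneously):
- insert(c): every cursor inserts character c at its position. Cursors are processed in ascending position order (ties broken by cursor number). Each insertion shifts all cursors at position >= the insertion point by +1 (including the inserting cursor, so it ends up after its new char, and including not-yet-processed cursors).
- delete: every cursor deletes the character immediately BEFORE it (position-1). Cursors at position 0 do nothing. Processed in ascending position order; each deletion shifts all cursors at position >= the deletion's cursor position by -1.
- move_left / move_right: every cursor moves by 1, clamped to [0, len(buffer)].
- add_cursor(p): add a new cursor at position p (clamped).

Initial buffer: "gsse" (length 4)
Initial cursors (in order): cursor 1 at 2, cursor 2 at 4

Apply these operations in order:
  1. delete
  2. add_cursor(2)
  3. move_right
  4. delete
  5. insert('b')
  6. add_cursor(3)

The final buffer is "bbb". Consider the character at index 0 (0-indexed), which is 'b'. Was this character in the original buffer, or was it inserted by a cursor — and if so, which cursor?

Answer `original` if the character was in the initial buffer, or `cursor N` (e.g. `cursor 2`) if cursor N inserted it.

After op 1 (delete): buffer="gs" (len 2), cursors c1@1 c2@2, authorship ..
After op 2 (add_cursor(2)): buffer="gs" (len 2), cursors c1@1 c2@2 c3@2, authorship ..
After op 3 (move_right): buffer="gs" (len 2), cursors c1@2 c2@2 c3@2, authorship ..
After op 4 (delete): buffer="" (len 0), cursors c1@0 c2@0 c3@0, authorship 
After op 5 (insert('b')): buffer="bbb" (len 3), cursors c1@3 c2@3 c3@3, authorship 123
After op 6 (add_cursor(3)): buffer="bbb" (len 3), cursors c1@3 c2@3 c3@3 c4@3, authorship 123
Authorship (.=original, N=cursor N): 1 2 3
Index 0: author = 1

Answer: cursor 1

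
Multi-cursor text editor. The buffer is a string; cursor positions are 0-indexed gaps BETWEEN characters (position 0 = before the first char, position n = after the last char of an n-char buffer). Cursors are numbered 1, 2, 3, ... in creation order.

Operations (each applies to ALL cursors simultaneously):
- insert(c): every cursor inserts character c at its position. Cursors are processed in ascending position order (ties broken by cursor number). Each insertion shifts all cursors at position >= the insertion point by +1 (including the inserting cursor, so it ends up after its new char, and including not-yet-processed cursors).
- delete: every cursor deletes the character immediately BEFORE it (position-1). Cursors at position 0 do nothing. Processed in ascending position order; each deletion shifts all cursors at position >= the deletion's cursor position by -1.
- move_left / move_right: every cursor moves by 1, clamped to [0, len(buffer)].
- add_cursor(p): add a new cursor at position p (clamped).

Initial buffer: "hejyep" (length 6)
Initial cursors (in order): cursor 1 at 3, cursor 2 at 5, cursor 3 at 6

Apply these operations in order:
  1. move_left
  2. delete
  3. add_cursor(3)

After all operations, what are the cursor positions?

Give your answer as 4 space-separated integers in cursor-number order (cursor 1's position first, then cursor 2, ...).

After op 1 (move_left): buffer="hejyep" (len 6), cursors c1@2 c2@4 c3@5, authorship ......
After op 2 (delete): buffer="hjp" (len 3), cursors c1@1 c2@2 c3@2, authorship ...
After op 3 (add_cursor(3)): buffer="hjp" (len 3), cursors c1@1 c2@2 c3@2 c4@3, authorship ...

Answer: 1 2 2 3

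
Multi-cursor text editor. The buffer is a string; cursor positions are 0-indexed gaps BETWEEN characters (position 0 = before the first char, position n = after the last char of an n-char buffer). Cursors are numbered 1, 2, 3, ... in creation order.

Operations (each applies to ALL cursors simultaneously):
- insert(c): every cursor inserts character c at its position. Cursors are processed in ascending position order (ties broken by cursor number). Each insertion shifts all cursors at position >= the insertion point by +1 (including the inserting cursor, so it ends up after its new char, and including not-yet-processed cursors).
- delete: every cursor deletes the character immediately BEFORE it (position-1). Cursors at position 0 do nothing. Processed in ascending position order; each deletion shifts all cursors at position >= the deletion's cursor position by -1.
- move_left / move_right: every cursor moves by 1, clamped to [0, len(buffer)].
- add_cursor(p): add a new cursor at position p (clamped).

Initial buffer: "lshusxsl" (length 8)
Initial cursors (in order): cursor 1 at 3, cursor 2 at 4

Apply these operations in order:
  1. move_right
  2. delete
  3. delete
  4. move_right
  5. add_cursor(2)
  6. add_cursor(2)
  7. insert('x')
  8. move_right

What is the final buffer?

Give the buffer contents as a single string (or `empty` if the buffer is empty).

Answer: lxxxxxsl

Derivation:
After op 1 (move_right): buffer="lshusxsl" (len 8), cursors c1@4 c2@5, authorship ........
After op 2 (delete): buffer="lshxsl" (len 6), cursors c1@3 c2@3, authorship ......
After op 3 (delete): buffer="lxsl" (len 4), cursors c1@1 c2@1, authorship ....
After op 4 (move_right): buffer="lxsl" (len 4), cursors c1@2 c2@2, authorship ....
After op 5 (add_cursor(2)): buffer="lxsl" (len 4), cursors c1@2 c2@2 c3@2, authorship ....
After op 6 (add_cursor(2)): buffer="lxsl" (len 4), cursors c1@2 c2@2 c3@2 c4@2, authorship ....
After op 7 (insert('x')): buffer="lxxxxxsl" (len 8), cursors c1@6 c2@6 c3@6 c4@6, authorship ..1234..
After op 8 (move_right): buffer="lxxxxxsl" (len 8), cursors c1@7 c2@7 c3@7 c4@7, authorship ..1234..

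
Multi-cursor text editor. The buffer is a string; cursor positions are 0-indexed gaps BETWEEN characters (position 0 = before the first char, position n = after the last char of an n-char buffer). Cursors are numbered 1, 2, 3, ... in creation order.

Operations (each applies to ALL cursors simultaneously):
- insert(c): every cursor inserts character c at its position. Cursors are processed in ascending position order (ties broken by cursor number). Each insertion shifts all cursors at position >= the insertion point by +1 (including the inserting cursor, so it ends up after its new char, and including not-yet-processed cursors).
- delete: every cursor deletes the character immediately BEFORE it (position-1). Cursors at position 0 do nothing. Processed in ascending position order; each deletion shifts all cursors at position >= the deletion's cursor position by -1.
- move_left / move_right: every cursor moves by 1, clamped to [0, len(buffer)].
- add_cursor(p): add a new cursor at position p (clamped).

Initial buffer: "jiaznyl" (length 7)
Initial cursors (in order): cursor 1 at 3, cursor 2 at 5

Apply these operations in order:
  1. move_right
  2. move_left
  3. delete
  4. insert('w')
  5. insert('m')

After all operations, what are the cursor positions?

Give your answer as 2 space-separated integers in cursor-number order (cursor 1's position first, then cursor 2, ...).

Answer: 4 7

Derivation:
After op 1 (move_right): buffer="jiaznyl" (len 7), cursors c1@4 c2@6, authorship .......
After op 2 (move_left): buffer="jiaznyl" (len 7), cursors c1@3 c2@5, authorship .......
After op 3 (delete): buffer="jizyl" (len 5), cursors c1@2 c2@3, authorship .....
After op 4 (insert('w')): buffer="jiwzwyl" (len 7), cursors c1@3 c2@5, authorship ..1.2..
After op 5 (insert('m')): buffer="jiwmzwmyl" (len 9), cursors c1@4 c2@7, authorship ..11.22..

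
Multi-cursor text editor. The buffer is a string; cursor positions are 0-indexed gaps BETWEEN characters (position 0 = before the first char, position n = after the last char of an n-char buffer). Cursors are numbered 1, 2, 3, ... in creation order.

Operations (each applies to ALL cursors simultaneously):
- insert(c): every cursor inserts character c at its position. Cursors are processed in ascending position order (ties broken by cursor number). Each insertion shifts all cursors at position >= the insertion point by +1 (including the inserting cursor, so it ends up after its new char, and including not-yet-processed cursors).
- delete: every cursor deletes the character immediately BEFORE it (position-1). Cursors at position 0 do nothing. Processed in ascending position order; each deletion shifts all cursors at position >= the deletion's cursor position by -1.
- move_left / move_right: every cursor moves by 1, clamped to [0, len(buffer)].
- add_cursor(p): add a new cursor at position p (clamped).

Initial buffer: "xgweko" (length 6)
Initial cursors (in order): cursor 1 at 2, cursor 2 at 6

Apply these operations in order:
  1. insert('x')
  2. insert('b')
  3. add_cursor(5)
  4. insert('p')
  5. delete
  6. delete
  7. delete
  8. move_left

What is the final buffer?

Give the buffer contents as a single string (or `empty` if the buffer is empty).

After op 1 (insert('x')): buffer="xgxwekox" (len 8), cursors c1@3 c2@8, authorship ..1....2
After op 2 (insert('b')): buffer="xgxbwekoxb" (len 10), cursors c1@4 c2@10, authorship ..11....22
After op 3 (add_cursor(5)): buffer="xgxbwekoxb" (len 10), cursors c1@4 c3@5 c2@10, authorship ..11....22
After op 4 (insert('p')): buffer="xgxbpwpekoxbp" (len 13), cursors c1@5 c3@7 c2@13, authorship ..111.3...222
After op 5 (delete): buffer="xgxbwekoxb" (len 10), cursors c1@4 c3@5 c2@10, authorship ..11....22
After op 6 (delete): buffer="xgxekox" (len 7), cursors c1@3 c3@3 c2@7, authorship ..1...2
After op 7 (delete): buffer="xeko" (len 4), cursors c1@1 c3@1 c2@4, authorship ....
After op 8 (move_left): buffer="xeko" (len 4), cursors c1@0 c3@0 c2@3, authorship ....

Answer: xeko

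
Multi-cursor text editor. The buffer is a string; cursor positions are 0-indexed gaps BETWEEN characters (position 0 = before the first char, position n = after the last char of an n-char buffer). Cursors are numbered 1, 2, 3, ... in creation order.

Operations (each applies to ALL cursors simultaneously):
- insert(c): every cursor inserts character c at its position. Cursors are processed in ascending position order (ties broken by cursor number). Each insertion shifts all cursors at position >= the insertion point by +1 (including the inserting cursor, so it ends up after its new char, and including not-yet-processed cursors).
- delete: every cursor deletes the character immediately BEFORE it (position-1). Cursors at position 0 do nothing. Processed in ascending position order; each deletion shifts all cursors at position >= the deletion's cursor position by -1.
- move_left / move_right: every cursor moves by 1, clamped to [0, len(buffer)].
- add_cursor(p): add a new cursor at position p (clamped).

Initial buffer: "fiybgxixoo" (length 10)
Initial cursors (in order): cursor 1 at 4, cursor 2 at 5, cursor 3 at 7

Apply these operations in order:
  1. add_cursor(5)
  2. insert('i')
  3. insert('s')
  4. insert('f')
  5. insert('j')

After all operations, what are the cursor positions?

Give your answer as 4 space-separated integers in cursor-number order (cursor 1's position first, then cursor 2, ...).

After op 1 (add_cursor(5)): buffer="fiybgxixoo" (len 10), cursors c1@4 c2@5 c4@5 c3@7, authorship ..........
After op 2 (insert('i')): buffer="fiybigiixiixoo" (len 14), cursors c1@5 c2@8 c4@8 c3@11, authorship ....1.24..3...
After op 3 (insert('s')): buffer="fiybisgiissxiisxoo" (len 18), cursors c1@6 c2@11 c4@11 c3@15, authorship ....11.2424..33...
After op 4 (insert('f')): buffer="fiybisfgiissffxiisfxoo" (len 22), cursors c1@7 c2@14 c4@14 c3@19, authorship ....111.242424..333...
After op 5 (insert('j')): buffer="fiybisfjgiissffjjxiisfjxoo" (len 26), cursors c1@8 c2@17 c4@17 c3@23, authorship ....1111.24242424..3333...

Answer: 8 17 23 17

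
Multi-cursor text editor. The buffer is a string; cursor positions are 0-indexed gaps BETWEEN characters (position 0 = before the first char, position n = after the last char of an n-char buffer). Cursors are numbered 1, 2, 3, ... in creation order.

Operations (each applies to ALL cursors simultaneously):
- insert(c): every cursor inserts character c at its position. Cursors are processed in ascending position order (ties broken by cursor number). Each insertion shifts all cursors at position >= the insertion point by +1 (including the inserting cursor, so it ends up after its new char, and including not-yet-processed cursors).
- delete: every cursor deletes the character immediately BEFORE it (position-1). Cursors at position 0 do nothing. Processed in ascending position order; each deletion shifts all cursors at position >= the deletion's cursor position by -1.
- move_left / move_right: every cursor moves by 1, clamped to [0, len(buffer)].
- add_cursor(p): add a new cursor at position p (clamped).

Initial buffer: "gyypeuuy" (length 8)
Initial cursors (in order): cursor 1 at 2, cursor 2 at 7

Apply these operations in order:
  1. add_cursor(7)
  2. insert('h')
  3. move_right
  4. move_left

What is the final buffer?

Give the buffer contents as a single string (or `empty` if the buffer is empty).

Answer: gyhypeuuhhy

Derivation:
After op 1 (add_cursor(7)): buffer="gyypeuuy" (len 8), cursors c1@2 c2@7 c3@7, authorship ........
After op 2 (insert('h')): buffer="gyhypeuuhhy" (len 11), cursors c1@3 c2@10 c3@10, authorship ..1.....23.
After op 3 (move_right): buffer="gyhypeuuhhy" (len 11), cursors c1@4 c2@11 c3@11, authorship ..1.....23.
After op 4 (move_left): buffer="gyhypeuuhhy" (len 11), cursors c1@3 c2@10 c3@10, authorship ..1.....23.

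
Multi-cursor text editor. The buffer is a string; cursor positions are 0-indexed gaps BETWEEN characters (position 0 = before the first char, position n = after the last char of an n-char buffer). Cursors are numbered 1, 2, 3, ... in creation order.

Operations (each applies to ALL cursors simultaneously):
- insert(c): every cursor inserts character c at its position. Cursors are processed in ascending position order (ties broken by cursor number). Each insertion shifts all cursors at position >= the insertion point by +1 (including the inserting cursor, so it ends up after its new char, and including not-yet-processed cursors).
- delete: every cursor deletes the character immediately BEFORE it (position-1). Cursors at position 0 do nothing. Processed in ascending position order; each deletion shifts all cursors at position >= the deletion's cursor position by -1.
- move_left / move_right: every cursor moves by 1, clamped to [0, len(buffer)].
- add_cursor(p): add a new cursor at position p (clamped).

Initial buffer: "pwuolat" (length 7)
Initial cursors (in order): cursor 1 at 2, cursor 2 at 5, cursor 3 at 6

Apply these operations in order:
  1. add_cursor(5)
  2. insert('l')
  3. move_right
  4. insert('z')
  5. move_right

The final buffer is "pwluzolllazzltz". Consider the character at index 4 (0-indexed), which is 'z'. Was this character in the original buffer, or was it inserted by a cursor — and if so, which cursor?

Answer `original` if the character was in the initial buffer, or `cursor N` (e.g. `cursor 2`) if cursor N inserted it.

After op 1 (add_cursor(5)): buffer="pwuolat" (len 7), cursors c1@2 c2@5 c4@5 c3@6, authorship .......
After op 2 (insert('l')): buffer="pwluolllalt" (len 11), cursors c1@3 c2@8 c4@8 c3@10, authorship ..1...24.3.
After op 3 (move_right): buffer="pwluolllalt" (len 11), cursors c1@4 c2@9 c4@9 c3@11, authorship ..1...24.3.
After op 4 (insert('z')): buffer="pwluzolllazzltz" (len 15), cursors c1@5 c2@12 c4@12 c3@15, authorship ..1.1..24.243.3
After op 5 (move_right): buffer="pwluzolllazzltz" (len 15), cursors c1@6 c2@13 c4@13 c3@15, authorship ..1.1..24.243.3
Authorship (.=original, N=cursor N): . . 1 . 1 . . 2 4 . 2 4 3 . 3
Index 4: author = 1

Answer: cursor 1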